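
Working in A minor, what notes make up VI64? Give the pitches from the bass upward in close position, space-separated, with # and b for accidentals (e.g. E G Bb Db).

The numeral's case and figure indicate a major triad. In A minor its root, scale degree 6, is F.
Stacking thirds from F gives F-A-C.
The figured bass 64 indicates second inversion, placing the fifth (C) in the bass: C-F-A.

C F A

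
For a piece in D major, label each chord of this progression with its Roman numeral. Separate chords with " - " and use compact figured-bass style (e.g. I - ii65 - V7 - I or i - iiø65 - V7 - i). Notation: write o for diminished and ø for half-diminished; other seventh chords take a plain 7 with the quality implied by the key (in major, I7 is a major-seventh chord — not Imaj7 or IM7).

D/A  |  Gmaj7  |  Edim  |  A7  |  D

D/A: major triad on D = scale degree 1 → I64.
Gmaj7 has root G, degree 4 in D major, so IV7.
Edim: diminished triad on E — chromatic; iio (borrowed from the parallel minor).
A7 has root A, degree 5 in D major, so V7.
D: root D is the tonic; major triad there is I.

I64 - IV7 - iio - V7 - I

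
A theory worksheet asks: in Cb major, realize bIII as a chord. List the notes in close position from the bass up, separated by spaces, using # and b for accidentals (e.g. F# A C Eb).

Scale degree 3 in Cb major is Eb; lowering it a half step gives Ebb. bIII is a major triad on the lowered third degree, borrowed from the parallel minor.
So the chord is Ebb-Gb-Bbb.

Ebb Gb Bbb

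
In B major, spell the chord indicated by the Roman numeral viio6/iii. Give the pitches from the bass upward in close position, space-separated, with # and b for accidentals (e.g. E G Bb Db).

viio6/iii is a secondary leading-tone chord. The target iii is D# in B major; the applied chord is rooted a semitone below, on C##.
Building a diminished triad on C## gives C##-E#-G#.
With the 6 figure the chord is in first inversion; from the bass E# upward in close position it reads E#-G#-C##.

E# G# C##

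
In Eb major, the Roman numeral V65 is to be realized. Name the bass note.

D

V in Eb major has root Bb; the chord is Bb-D-F-Ab.
The figure 65 means first inversion — the third is in the bass.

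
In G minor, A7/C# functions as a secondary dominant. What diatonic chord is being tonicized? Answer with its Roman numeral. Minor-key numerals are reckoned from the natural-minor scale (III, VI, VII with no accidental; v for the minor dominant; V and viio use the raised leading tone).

V

The chord is a dominant seventh chord on A.
A dominant resolves down a perfect fifth: A → D. In G minor, D is scale degree 5, i.e. V.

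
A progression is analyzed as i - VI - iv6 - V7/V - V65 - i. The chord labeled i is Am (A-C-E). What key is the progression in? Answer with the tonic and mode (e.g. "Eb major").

A minor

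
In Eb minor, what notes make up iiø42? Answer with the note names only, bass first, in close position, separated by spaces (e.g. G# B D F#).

Eb F Ab Cb

In Eb minor, scale degree 2 is F, and the diatonic chord built there is a half-diminished seventh chord.
Stacking thirds from F gives F-Ab-Cb-Eb.
The figured bass 42 indicates third inversion, placing the seventh (Eb) in the bass: Eb-F-Ab-Cb.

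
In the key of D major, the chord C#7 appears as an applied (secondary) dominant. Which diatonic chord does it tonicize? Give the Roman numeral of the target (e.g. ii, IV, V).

The chord is a dominant seventh chord on C#.
A dominant resolves down a perfect fifth: C# → F#. In D major, F# is scale degree 3, i.e. iii.

iii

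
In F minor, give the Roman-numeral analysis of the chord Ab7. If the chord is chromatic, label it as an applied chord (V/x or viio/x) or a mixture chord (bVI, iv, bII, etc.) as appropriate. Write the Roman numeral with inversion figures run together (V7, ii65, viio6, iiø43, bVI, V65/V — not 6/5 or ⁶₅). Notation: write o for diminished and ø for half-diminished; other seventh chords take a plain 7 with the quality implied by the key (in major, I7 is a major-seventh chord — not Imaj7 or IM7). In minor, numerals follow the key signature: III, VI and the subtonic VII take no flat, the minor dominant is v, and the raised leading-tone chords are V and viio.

V7/VI

The pitches Ab-C-Eb-Gb form a dominant seventh chord rooted on Ab.
Ab is not a diatonic chord root with this quality in F minor, but it lies a perfect fifth above Db (VI), so the chord functions as an applied dominant of VI.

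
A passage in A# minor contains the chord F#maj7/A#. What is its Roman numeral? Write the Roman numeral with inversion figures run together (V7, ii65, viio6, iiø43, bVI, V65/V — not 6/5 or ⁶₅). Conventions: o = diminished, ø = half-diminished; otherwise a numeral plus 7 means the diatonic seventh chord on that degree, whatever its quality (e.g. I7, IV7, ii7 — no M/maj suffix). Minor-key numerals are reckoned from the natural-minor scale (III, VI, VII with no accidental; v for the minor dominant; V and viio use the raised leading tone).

VI65

The pitches F#-A#-C#-E# form a major seventh chord rooted on F#.
F# is scale degree 6 in A# minor, and a major seventh chord on that degree is written VI7.
With A# in the bass the chord is in first inversion, so the figured bass is 65.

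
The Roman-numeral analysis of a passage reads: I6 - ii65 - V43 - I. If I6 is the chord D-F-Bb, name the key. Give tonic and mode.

Bb major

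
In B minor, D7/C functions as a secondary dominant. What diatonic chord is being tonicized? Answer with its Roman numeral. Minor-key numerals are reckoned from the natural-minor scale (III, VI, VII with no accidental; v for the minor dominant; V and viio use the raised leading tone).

The chord is a dominant seventh chord on D.
A dominant resolves down a perfect fifth: D → G. In B minor, G is scale degree 6, i.e. VI.

VI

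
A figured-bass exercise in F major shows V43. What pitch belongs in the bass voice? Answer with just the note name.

G

V in F major has root C; the chord is C-E-G-Bb.
The figure 43 means second inversion — the fifth is in the bass.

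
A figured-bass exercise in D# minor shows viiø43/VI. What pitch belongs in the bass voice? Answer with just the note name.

The applied chord viiø43/VI is rooted on A#: A#-C#-E-G#.
The figure 43 means second inversion — the fifth is in the bass.

E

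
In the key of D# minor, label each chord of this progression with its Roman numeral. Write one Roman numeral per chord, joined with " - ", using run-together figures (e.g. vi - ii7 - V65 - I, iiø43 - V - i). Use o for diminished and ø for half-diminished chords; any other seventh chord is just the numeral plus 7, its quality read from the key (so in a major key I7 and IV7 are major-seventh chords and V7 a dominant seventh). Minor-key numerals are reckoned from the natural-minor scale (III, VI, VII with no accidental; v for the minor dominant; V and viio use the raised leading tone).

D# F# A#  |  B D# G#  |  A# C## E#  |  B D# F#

i - iv6 - V - VI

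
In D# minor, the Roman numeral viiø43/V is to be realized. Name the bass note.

D#

The applied chord viiø43/V is rooted on G##: G##-B#-D#-F##.
The figure 43 means second inversion — the fifth is in the bass.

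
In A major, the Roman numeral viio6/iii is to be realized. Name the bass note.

The applied chord viio6/iii is rooted on B#: B#-D#-F#.
The figure 6 means first inversion — the third is in the bass.

D#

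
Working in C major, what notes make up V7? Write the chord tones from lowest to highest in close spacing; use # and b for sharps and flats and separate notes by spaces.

The numeral's case and figure indicate a dominant seventh chord. In C major its root, scale degree 5, is G.
Stacking thirds from G gives G-B-D-F.

G B D F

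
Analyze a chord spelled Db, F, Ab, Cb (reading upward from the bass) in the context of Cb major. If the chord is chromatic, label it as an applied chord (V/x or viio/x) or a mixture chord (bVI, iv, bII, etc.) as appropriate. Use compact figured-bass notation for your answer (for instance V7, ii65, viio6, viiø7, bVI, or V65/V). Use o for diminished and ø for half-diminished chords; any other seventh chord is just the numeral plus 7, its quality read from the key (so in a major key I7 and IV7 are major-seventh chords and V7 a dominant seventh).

The pitches Db-F-Ab-Cb form a dominant seventh chord rooted on Db.
Db is not a diatonic chord root with this quality in Cb major, but it lies a perfect fifth above Gb (V), so the chord functions as an applied dominant of V.

V7/V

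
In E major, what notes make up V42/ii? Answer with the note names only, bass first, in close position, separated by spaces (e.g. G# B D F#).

B C# E# G#

V42/ii is a secondary dominant — the dominant seventh of ii. ii in E major is F#, so the applied chord's root is C#, a perfect fifth above.
Building a dominant seventh chord on C# gives C#-E#-G#-B.
The figured bass 42 indicates third inversion, placing the seventh (B) in the bass: B-C#-E#-G#.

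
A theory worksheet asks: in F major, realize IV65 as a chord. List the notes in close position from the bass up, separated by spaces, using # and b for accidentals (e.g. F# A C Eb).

D F A Bb

The numeral's case and figure indicate a major seventh chord. In F major its root, scale degree 4, is Bb.
That chord is spelled Bb-D-F-A.
The figured bass 65 indicates first inversion, placing the third (D) in the bass: D-F-A-Bb.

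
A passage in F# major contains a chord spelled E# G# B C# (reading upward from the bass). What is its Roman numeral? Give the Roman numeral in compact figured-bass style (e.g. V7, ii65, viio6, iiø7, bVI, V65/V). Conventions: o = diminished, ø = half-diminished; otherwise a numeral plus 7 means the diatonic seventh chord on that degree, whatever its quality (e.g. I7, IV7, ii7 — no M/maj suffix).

V65

Stacked in thirds the chord is C#-E#-G#-B: a dominant seventh chord on C#.
In F# major, C# is the dominant; the diatonic dominant seventh chord there is V7.
With E# in the bass the chord is in first inversion, so the figured bass is 65.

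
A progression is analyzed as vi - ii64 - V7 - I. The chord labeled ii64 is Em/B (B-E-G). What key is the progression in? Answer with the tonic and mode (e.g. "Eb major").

D major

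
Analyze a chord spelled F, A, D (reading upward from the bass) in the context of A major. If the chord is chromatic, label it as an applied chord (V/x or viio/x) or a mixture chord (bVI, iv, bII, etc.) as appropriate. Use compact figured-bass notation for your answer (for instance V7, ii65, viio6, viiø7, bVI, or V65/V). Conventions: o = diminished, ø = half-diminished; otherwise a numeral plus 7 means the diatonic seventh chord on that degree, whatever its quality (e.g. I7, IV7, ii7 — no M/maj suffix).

iv6

Stacked in thirds the chord is D-F-A: a minor triad on D.
D is the fourth degree of A major. This is the minor subdominant, borrowed from the parallel minor.
With F in the bass the chord is in first inversion, so the figured bass is 6.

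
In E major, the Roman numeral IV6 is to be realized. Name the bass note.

IV in E major has root A; the chord is A-C#-E.
The figure 6 means first inversion — the third is in the bass.

C#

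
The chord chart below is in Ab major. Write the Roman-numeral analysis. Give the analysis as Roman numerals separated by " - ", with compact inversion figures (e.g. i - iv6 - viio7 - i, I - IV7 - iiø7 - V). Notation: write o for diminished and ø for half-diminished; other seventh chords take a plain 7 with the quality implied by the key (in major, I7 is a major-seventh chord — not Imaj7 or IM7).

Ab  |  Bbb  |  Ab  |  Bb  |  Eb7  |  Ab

I - bII - I - V/V - V7 - I

Ab: major triad on Ab = scale degree 1 → I.
Bbb: major triad on Bbb — chromatic; Bbb is the lowered second degree, so this is the Neapolitan chord, bII.
Ab: major triad on Ab = scale degree 1 → I.
Bb is the secondary dominant of V (major triad on Bb): V/V.
Eb7 has root Eb, degree 5 in Ab major, so V7.
Ab: root Ab is the tonic; major triad there is I.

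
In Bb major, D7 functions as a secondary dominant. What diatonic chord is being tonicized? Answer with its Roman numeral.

vi

The chord is a dominant seventh chord on D.
A dominant resolves down a perfect fifth: D → G. In Bb major, G is scale degree 6, i.e. vi.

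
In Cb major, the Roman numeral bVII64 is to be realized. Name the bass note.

Fb

bVII in Cb major has root Bbb; the chord is Bbb-Db-Fb.
The figure 64 means second inversion — the fifth is in the bass.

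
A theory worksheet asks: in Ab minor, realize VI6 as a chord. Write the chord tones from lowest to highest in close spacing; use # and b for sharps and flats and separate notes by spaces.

The numeral's case and figure indicate a major triad. In Ab minor its root, the submediant, is Fb.
That chord is spelled Fb-Ab-Cb.
The figured bass 6 indicates first inversion, placing the third (Ab) in the bass: Ab-Cb-Fb.

Ab Cb Fb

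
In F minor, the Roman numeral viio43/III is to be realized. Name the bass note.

Db

The applied chord viio43/III is rooted on G: G-Bb-Db-Fb.
The figure 43 means second inversion — the fifth is in the bass.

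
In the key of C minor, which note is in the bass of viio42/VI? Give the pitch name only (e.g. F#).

Fb

The applied chord viio42/VI is rooted on G: G-Bb-Db-Fb.
The figure 42 means third inversion — the seventh is in the bass.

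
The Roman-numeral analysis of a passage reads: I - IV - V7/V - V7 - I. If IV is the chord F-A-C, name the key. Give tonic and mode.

C major

IV is given as F-A-C — a major triad with root F.
Counting down 3 scale steps from F places the tonic on C; a major triad on degree 4 is diatonic only in major.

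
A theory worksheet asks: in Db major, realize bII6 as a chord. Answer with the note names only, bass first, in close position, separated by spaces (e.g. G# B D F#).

Gb Bbb Ebb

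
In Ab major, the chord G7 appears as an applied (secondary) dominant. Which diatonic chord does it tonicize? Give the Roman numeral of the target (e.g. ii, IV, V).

The chord is a dominant seventh chord on G.
A dominant resolves down a perfect fifth: G → C. In Ab major, C is scale degree 3, i.e. iii.

iii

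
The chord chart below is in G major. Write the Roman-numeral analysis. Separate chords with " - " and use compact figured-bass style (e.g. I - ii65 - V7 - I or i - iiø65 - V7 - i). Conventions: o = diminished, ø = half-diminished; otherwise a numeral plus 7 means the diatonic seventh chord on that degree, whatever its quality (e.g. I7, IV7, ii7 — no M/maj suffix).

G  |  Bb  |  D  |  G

G has root G, degree 1 in G major, so I.
Bb is non-diatonic — bIII, a mixture chord from G minor.
D: root D is the dominant; major triad there is V.
G: root G is the tonic; major triad there is I.

I - bIII - V - I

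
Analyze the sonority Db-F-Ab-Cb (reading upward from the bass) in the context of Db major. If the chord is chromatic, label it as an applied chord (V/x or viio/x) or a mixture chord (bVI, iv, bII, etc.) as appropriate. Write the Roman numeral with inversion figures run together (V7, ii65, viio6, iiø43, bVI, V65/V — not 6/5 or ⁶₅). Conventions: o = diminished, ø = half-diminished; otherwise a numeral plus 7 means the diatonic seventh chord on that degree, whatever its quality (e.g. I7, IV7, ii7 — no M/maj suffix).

V7/IV

The pitches Db-F-Ab-Cb form a dominant seventh chord rooted on Db.
Db is not a diatonic chord root with this quality in Db major, but it lies a perfect fifth above Gb (IV), so the chord functions as an applied dominant of IV.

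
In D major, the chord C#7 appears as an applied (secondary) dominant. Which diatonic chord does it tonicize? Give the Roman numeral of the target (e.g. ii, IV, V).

iii

The chord is a dominant seventh chord on C#.
A dominant resolves down a perfect fifth: C# → F#. In D major, F# is scale degree 3, i.e. iii.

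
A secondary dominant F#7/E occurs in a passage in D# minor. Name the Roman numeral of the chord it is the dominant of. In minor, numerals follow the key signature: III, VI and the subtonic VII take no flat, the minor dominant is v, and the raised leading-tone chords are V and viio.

VI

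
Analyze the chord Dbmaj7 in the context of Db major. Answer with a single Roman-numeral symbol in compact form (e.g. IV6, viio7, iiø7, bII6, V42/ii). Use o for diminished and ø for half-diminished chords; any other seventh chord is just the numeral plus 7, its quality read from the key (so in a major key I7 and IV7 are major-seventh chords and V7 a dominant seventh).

I7

The pitches Db-F-Ab-C form a major seventh chord rooted on Db.
In Db major, Db is the tonic; the diatonic major seventh chord there is I7.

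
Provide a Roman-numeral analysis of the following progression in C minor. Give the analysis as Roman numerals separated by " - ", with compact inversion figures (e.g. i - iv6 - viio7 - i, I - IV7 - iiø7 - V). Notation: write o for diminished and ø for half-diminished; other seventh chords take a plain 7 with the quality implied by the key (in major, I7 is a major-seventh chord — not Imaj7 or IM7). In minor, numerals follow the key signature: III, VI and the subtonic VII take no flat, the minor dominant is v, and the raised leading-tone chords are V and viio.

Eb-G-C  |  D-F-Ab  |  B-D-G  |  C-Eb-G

i6 - iio - V6 - i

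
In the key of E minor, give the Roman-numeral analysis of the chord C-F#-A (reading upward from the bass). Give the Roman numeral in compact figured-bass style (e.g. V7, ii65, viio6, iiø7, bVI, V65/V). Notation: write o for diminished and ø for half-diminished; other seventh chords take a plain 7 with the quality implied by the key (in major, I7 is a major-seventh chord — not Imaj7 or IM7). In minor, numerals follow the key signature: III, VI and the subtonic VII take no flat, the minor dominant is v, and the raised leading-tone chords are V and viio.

iio64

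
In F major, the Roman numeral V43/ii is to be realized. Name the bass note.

A

The applied chord V43/ii is rooted on D: D-F#-A-C.
The figure 43 means second inversion — the fifth is in the bass.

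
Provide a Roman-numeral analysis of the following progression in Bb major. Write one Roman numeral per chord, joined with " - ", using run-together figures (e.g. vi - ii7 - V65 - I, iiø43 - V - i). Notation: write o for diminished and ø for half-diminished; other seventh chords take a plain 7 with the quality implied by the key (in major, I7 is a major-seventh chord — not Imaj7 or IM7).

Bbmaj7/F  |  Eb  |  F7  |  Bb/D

Bbmaj7/F: root Bb is the tonic; major seventh chord there is I43.
Eb: major triad on Eb = scale degree 4 → IV.
F7 has root F, degree 5 in Bb major, so V7.
Bb/D: major triad on Bb = scale degree 1 → I6.

I43 - IV - V7 - I6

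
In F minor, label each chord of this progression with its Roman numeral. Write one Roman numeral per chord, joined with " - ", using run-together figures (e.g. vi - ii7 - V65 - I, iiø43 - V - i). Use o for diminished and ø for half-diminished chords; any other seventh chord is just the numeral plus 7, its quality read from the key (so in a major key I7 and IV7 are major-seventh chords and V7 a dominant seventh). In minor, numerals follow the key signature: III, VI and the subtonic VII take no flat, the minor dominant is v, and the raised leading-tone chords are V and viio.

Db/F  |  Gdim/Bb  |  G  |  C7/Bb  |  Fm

VI6 - iio6 - V/V - V42 - i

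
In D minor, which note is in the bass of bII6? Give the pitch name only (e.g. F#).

bII in D minor has root Eb; the chord is Eb-G-Bb.
The figure 6 means first inversion — the third is in the bass.

G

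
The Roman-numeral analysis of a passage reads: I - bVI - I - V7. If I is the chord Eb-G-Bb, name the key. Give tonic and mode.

I is given as Eb-G-Bb — a major triad with root Eb.
If Eb is scale degree 1 and the mode makes that degree carry a major triad, the tonic is Eb and the mode is major.

Eb major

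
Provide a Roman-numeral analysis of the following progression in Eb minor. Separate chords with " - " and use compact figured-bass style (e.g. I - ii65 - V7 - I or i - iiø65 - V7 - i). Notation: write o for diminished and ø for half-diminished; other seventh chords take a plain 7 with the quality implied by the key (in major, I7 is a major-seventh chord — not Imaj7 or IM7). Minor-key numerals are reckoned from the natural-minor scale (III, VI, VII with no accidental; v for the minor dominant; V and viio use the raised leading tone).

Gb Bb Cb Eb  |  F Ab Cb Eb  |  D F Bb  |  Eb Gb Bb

Gb-Bb-Cb-Eb: major seventh chord on Cb = scale degree 6 → VI43.
F-Ab-Cb-Eb has root F, degree 2 in Eb minor, so iiø7.
D-F-Bb: major triad on Bb = scale degree 5 → V6.
Eb-Gb-Bb has root Eb, degree 1 in Eb minor, so i.

VI43 - iiø7 - V6 - i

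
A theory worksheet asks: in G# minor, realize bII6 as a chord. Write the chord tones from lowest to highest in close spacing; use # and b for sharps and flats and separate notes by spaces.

bII6 is the Neapolitan sixth — a major triad on the lowered second degree, here in its customary first inversion. In G# minor that root is A.
So the chord is A-C#-E, a major triad.
With the 6 figure the chord is in first inversion; from the bass C# upward in close position it reads C#-E-A.

C# E A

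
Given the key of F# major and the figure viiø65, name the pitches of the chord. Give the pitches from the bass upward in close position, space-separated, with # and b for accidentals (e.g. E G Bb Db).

G# B D# E#

In F# major, the leading tone is E#, and the diatonic chord built there is a half-diminished seventh chord.
Stacking thirds from E# gives E#-G#-B-D#.
The figured bass 65 indicates first inversion, placing the third (G#) in the bass: G#-B-D#-E#.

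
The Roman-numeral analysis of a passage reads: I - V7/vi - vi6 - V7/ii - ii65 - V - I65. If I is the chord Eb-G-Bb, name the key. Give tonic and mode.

Eb major

I is given as Eb-G-Bb — a major triad with root Eb.
If Eb is scale degree 1 and the mode makes that degree carry a major triad, the tonic is Eb and the mode is major.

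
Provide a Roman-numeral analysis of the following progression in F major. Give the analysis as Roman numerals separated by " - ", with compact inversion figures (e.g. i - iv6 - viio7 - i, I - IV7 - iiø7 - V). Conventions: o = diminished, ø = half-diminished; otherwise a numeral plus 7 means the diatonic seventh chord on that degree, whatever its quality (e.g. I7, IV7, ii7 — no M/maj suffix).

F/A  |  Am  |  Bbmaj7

I6 - iii - IV7

F/A has root F, degree 1 in F major, so I6.
Am has root A, degree 3 in F major, so iii.
Bbmaj7 has root Bb, degree 4 in F major, so IV7.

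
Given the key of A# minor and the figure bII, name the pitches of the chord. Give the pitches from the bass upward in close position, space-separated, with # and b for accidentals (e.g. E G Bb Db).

B D# F#

bII is the Neapolitan chord — a major triad on the lowered second degree. In A# minor that root is B.
So the chord is B-D#-F#.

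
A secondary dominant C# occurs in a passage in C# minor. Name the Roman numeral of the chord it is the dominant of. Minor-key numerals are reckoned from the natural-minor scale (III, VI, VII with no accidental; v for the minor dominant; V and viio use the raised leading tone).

iv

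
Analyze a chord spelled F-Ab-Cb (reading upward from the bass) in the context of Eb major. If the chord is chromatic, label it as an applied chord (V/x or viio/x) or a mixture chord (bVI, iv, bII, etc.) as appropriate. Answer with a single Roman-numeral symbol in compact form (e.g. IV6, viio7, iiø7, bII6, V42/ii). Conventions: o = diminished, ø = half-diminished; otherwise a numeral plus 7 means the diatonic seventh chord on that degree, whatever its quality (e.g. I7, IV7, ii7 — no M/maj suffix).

The pitches F-Ab-Cb form a diminished triad rooted on F.
F is the second degree of Eb major. This is the diminished supertonic triad, borrowed from the parallel minor.

iio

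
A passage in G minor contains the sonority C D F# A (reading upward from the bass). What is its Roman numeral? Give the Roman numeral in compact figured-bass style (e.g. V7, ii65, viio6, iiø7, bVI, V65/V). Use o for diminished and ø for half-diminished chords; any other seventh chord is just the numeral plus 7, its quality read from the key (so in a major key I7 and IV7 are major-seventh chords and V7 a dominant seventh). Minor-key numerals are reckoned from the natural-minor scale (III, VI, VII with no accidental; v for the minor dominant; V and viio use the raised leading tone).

V42

The pitches D-F#-A-C form a dominant seventh chord rooted on D.
In G minor, D is the dominant; the diatonic dominant seventh chord there is V7.
With C in the bass the chord is in third inversion, so the figured bass is 42.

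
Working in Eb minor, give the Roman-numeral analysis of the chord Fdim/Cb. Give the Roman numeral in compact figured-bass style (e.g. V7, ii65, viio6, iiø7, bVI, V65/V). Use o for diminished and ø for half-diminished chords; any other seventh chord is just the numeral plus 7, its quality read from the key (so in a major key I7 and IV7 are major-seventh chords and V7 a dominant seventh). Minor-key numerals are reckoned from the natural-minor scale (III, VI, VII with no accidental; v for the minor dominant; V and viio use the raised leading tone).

Stacked in thirds the chord is F-Ab-Cb: a diminished triad on F.
F is scale degree 2 in Eb minor, and a diminished triad on that degree is written iio.
With Cb in the bass the chord is in second inversion, so the figured bass is 64.

iio64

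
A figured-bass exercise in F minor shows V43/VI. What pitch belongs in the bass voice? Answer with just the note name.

The applied chord V43/VI is rooted on Ab: Ab-C-Eb-Gb.
The figure 43 means second inversion — the fifth is in the bass.

Eb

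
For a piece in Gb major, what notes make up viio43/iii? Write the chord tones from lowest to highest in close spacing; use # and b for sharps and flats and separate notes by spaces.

Eb Gb A C

The slash marks an applied leading-tone chord: viio of iii. In Gb major, iii is Bb, so the leading tone to it is A, a half step below.
Building a fully diminished seventh chord on A gives A-C-Eb-Gb.
With the 43 figure the chord is in second inversion; from the bass Eb upward in close position it reads Eb-Gb-A-C.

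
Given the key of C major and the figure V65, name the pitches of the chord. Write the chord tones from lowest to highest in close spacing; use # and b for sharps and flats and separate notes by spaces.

The numeral's case and figure indicate a dominant seventh chord. In C major its root, the dominant, is G.
Stacking thirds from G gives G-B-D-F.
With the 65 figure the chord is in first inversion; from the bass B upward in close position it reads B-D-F-G.

B D F G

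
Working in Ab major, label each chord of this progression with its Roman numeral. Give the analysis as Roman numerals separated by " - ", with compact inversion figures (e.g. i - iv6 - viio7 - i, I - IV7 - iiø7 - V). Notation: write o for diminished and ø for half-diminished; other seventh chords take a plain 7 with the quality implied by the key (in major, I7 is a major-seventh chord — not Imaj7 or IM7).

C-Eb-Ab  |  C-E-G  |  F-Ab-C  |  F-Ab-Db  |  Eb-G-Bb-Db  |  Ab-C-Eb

C-Eb-Ab: major triad on Ab = scale degree 1 → I6.
C-E-G is the secondary dominant of vi (major triad on C): V/vi.
F-Ab-C: minor triad on F = scale degree 6 → vi.
F-Ab-Db: root Db is the subdominant; major triad there is IV6.
Eb-G-Bb-Db: dominant seventh chord on Eb = scale degree 5 → V7.
Ab-C-Eb has root Ab, degree 1 in Ab major, so I.

I6 - V/vi - vi - IV6 - V7 - I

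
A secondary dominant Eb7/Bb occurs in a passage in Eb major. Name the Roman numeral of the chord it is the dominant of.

The chord is a dominant seventh chord on Eb.
A dominant resolves down a perfect fifth: Eb → Ab. In Eb major, Ab is scale degree 4, i.e. IV.

IV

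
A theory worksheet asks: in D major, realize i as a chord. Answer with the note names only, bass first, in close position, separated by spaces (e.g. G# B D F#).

D F A

Scale degree 1 in D major is D; here the chord built on it is altered to a minor triad. i is the minor tonic, borrowed from the parallel minor.
So the chord is D-F-A, a minor triad.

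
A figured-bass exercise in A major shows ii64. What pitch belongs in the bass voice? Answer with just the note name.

ii in A major has root B; the chord is B-D-F#.
The figure 64 means second inversion — the fifth is in the bass.

F#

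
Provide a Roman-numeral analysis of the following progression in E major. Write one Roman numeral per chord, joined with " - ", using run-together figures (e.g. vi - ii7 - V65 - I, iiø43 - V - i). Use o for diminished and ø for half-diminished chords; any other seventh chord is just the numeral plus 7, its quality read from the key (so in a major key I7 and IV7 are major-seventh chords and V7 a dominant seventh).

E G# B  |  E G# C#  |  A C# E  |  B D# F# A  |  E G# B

I - vi6 - IV - V7 - I

E-G#-B has root E, degree 1 in E major, so I.
E-G#-C#: minor triad on C# = scale degree 6 → vi6.
A-C#-E: root A is the subdominant; major triad there is IV.
B-D#-F#-A has root B, degree 5 in E major, so V7.
E-G#-B: major triad on E = scale degree 1 → I.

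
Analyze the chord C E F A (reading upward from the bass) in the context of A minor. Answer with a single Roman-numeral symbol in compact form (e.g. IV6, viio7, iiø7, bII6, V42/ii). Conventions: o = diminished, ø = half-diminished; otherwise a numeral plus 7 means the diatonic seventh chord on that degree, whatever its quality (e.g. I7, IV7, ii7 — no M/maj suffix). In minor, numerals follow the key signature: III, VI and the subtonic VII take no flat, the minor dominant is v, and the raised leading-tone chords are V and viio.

VI43

The pitches F-A-C-E form a major seventh chord rooted on F.
In A minor, F is the submediant; the diatonic major seventh chord there is VI7.
With C in the bass the chord is in second inversion, so the figured bass is 43.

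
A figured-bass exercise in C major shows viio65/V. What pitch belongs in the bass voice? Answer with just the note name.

A

The applied chord viio65/V is rooted on F#: F#-A-C-Eb.
The figure 65 means first inversion — the third is in the bass.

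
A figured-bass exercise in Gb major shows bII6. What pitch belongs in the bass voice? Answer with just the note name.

bII in Gb major has root Abb; the chord is Abb-Cb-Ebb.
The figure 6 means first inversion — the third is in the bass.

Cb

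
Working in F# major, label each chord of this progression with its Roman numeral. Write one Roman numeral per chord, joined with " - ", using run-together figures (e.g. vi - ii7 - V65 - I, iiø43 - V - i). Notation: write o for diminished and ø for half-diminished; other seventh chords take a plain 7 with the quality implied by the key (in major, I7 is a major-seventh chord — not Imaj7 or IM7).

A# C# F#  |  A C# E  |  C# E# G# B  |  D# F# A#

A#-C#-F# has root F#, degree 1 in F# major, so I6.
A-C#-E is non-diatonic — bIII, a mixture chord from F# minor.
C#-E#-G#-B: dominant seventh chord on C# = scale degree 5 → V7.
D#-F#-A#: root D# is the submediant; minor triad there is vi.

I6 - bIII - V7 - vi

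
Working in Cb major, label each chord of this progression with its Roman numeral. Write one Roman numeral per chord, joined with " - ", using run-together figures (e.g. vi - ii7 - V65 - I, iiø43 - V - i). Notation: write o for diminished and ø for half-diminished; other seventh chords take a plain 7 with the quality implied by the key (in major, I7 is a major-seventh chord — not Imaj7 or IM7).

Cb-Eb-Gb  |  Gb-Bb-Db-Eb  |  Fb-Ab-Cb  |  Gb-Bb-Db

I - iii65 - IV - V

Cb-Eb-Gb: major triad on Cb = scale degree 1 → I.
Gb-Bb-Db-Eb has root Eb, degree 3 in Cb major, so iii65.
Fb-Ab-Cb has root Fb, degree 4 in Cb major, so IV.
Gb-Bb-Db: major triad on Gb = scale degree 5 → V.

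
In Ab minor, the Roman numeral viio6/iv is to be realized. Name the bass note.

The applied chord viio6/iv is rooted on C: C-Eb-Gb.
The figure 6 means first inversion — the third is in the bass.

Eb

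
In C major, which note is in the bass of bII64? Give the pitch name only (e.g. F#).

bII in C major has root Db; the chord is Db-F-Ab.
The figure 64 means second inversion — the fifth is in the bass.

Ab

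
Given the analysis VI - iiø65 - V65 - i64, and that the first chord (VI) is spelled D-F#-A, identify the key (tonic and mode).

VI is given as D-F#-A — a major triad with root D.
VI on D implies D is the submediant; that puts the tonic at F#, and the uppercase numeral fits minor mode.

F# minor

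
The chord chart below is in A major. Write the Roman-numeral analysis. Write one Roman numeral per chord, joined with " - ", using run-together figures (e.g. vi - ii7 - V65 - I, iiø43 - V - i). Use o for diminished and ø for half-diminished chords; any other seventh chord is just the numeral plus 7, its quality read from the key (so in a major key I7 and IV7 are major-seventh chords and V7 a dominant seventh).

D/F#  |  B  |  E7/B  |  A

IV6 - V/V - V43 - I

D/F# has root D, degree 4 in A major, so IV6.
B is the secondary dominant of V (major triad on B): V/V.
E7/B: root E is the dominant; dominant seventh chord there is V43.
A: major triad on A = scale degree 1 → I.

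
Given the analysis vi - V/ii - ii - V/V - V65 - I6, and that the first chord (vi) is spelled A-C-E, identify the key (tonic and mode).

vi is given as A-C-E — a minor triad with root A.
Counting down 5 scale steps from A places the tonic on C; a minor triad on degree 6 is diatonic only in major.

C major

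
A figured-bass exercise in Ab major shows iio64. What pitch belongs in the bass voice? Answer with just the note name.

iio in Ab major has root Bb; the chord is Bb-Db-Fb.
The figure 64 means second inversion — the fifth is in the bass.

Fb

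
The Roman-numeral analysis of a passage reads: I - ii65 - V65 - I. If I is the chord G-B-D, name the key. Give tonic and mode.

The chord G is a major triad rooted on G; its label is I.
If G is scale degree 1 and the mode makes that degree carry a major triad, the tonic is G and the mode is major.

G major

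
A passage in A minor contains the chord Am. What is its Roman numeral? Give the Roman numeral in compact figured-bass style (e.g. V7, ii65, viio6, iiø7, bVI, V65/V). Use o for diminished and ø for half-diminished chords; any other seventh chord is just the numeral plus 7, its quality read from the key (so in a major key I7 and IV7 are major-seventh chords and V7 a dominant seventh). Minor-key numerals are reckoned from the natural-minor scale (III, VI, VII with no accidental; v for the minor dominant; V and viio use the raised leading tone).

i

The pitches A-C-E form a minor triad rooted on A.
In A minor, A is the tonic; the diatonic minor triad there is i.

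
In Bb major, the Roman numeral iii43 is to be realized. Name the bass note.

A

iii in Bb major has root D; the chord is D-F-A-C.
The figure 43 means second inversion — the fifth is in the bass.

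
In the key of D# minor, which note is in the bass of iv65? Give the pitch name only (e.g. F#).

B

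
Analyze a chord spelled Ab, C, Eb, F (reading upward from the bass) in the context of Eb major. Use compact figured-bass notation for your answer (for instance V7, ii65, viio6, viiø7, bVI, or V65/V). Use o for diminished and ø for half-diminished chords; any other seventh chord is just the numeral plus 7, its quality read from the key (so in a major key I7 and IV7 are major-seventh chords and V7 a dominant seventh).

Stacked in thirds the chord is F-Ab-C-Eb: a minor seventh chord on F.
In Eb major, F is the supertonic; the diatonic minor seventh chord there is ii7.
With Ab in the bass the chord is in first inversion, so the figured bass is 65.

ii65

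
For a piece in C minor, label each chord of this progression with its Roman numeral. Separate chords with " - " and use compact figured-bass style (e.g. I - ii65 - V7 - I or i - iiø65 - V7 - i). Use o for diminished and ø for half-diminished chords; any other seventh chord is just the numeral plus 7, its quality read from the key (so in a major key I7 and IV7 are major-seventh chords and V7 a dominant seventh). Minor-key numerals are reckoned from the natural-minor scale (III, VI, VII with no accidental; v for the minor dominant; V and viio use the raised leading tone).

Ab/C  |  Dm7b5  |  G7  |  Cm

VI6 - iiø7 - V7 - i

Ab/C has root Ab, degree 6 in C minor, so VI6.
Dm7b5 has root D, degree 2 in C minor, so iiø7.
G7: dominant seventh chord on G = scale degree 5 → V7.
Cm has root C, degree 1 in C minor, so i.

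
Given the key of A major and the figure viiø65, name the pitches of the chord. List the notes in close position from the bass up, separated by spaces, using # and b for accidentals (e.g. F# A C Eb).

B D F# G#

The numeral's case and figure indicate a half-diminished seventh chord. In A major its root, the seventh degree, is G#.
That chord is spelled G#-B-D-F#.
With the 65 figure the chord is in first inversion; from the bass B upward in close position it reads B-D-F#-G#.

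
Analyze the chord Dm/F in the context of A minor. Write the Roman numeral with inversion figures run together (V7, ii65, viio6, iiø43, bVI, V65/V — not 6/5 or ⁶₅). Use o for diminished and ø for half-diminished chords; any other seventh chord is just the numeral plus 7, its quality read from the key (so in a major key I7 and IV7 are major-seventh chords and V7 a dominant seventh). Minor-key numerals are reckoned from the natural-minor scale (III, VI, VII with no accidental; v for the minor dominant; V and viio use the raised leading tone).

iv6

Stacked in thirds the chord is D-F-A: a minor triad on D.
D is scale degree 4 in A minor, and a minor triad on that degree is written iv.
With F in the bass the chord is in first inversion, so the figured bass is 6.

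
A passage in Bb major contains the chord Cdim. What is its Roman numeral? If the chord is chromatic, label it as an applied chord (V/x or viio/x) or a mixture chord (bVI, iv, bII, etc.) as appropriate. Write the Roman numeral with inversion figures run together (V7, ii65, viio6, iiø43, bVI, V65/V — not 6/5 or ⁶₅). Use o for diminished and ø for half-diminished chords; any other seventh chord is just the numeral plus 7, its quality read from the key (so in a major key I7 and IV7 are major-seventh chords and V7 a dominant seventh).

iio

Stacked in thirds the chord is C-Eb-Gb: a diminished triad on C.
C is the second degree of Bb major. This is the diminished supertonic triad, borrowed from the parallel minor.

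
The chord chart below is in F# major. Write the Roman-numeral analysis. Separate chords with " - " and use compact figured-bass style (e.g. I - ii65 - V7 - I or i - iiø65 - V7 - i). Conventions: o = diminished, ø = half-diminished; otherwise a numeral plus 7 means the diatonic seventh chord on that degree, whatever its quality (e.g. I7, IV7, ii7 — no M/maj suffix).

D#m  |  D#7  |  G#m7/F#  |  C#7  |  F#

D#m: minor triad on D# = scale degree 6 → vi.
D#7: a dominant seventh chord on D#, the applied dominant of ii → V7/ii.
G#m7/F# has root G#, degree 2 in F# major, so ii42.
C#7: dominant seventh chord on C# = scale degree 5 → V7.
F#: root F# is the tonic; major triad there is I.

vi - V7/ii - ii42 - V7 - I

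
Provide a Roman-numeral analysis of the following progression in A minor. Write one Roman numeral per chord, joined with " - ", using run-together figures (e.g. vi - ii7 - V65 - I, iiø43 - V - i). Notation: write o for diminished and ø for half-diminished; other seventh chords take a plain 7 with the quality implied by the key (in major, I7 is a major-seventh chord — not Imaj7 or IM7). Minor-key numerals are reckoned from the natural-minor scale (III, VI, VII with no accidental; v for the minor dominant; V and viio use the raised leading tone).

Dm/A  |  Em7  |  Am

iv64 - v7 - i

Dm/A: minor triad on D = scale degree 4 → iv64.
Em7: minor seventh chord on E = scale degree 5 → v7.
Am: root A is the tonic; minor triad there is i.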